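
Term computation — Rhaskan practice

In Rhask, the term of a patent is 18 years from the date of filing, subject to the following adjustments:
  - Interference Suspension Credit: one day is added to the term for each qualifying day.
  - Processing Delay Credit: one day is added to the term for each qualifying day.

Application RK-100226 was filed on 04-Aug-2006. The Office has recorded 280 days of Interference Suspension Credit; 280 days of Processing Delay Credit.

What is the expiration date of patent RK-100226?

Base term: filing date + 18 years → 4 August 2024.
Interference Suspension Credit: +280 days → 11 May 2025.
Processing Delay Credit: +280 days → 15 February 2026.

2026-02-15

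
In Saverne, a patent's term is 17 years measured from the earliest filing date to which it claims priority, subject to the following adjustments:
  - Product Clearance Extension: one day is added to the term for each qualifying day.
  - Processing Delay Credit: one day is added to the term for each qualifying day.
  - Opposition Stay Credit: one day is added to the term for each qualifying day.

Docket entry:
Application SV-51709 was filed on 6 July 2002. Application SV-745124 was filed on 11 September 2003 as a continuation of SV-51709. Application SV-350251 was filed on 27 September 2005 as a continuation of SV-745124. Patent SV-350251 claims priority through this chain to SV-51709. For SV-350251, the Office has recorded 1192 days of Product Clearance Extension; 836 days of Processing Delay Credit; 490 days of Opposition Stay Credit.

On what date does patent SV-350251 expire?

May 28, 2026

Earliest priority filing: 6 July 2002.
Base term: 6 July 2002 + 17 years → 6 July 2019.
Product Clearance Extension: +1192 days → 10 October 2022.
Processing Delay Credit: +836 days → 23 January 2025.
Opposition Stay Credit: +490 days → 28 May 2026.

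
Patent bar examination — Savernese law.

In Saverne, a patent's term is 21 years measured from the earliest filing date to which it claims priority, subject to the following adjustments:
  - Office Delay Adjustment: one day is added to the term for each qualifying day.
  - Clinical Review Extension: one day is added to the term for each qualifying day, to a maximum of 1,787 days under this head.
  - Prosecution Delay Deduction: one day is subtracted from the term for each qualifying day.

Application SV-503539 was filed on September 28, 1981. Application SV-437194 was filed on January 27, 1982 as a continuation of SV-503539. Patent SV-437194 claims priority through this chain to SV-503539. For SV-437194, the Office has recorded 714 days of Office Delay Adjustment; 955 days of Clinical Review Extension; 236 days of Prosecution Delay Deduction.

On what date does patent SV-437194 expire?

Earliest priority filing: 28 September 1981.
Base term: 28 September 1981 + 21 years → 28 September 2002.
Office Delay Adjustment: +714 days → 11 September 2004.
Clinical Review Extension: 955 days (within the 1787-day cap) → +955 days → 24 April 2007.
Prosecution Delay Deduction: −236 days → 31 August 2006.

2006-08-31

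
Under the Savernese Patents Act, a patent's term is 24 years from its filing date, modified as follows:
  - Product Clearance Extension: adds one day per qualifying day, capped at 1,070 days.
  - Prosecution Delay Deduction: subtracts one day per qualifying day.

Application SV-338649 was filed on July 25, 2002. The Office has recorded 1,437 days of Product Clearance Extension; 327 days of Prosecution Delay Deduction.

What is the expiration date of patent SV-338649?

2028-08-06

Base term: filing date + 24 years → 25 July 2026.
Product Clearance Extension: 1437 days claimed exceeds the 1070-day cap, so +1070 days → 29 June 2029.
Prosecution Delay Deduction: −327 days → 6 August 2028.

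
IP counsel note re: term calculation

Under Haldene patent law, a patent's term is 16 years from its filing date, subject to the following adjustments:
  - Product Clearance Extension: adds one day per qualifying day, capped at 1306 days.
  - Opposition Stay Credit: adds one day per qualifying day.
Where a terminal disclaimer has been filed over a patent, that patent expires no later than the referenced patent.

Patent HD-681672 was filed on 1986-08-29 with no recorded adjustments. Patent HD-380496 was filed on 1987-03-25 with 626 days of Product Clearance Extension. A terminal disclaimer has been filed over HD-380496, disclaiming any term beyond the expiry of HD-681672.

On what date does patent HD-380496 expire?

Natural term of HD-380496:
  Base: filing + 16 years → 25 March 2003.
  Product Clearance Extension: 626 days (within the 1306-day cap) → +626 days → 10 December 2004.
Expiry of referenced patent HD-681672:
  Base: filing + 16 years → 29 August 2002.
Terminal disclaimer: HD-380496 expires on the earlier of 10 December 2004 and 29 August 2002.

2002-08-29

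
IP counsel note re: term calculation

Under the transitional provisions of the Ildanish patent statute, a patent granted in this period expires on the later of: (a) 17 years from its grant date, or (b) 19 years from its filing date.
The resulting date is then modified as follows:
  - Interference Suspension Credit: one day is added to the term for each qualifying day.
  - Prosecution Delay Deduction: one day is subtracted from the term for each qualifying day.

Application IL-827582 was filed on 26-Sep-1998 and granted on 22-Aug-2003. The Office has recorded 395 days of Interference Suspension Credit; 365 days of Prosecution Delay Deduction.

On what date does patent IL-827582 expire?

(a) grant + 17 years → 22 August 2020.
(b) filing + 19 years → 26 September 2017.
Later of the two: 22 August 2020.
Interference Suspension Credit: +395 days → 21 September 2021.
Prosecution Delay Deduction: −365 days → 21 September 2020.

September 21, 2020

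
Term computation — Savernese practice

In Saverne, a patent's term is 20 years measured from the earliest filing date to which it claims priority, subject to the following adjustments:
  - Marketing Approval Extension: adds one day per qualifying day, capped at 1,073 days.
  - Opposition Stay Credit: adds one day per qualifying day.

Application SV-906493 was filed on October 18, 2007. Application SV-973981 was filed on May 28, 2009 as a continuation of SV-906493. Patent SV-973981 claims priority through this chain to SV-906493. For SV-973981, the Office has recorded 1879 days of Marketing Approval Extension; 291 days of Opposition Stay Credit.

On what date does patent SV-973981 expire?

2031-07-13

Earliest priority filing: 18 October 2007.
Base term: 18 October 2007 + 20 years → 18 October 2027.
Marketing Approval Extension: 1879 days claimed exceeds the 1073-day cap, so +1073 days → 25 September 2030.
Opposition Stay Credit: +291 days → 13 July 2031.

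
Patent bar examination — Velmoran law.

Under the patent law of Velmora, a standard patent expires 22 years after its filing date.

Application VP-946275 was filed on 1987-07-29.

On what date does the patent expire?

Filing date + 22 years → 29 July 2009.

2009-07-29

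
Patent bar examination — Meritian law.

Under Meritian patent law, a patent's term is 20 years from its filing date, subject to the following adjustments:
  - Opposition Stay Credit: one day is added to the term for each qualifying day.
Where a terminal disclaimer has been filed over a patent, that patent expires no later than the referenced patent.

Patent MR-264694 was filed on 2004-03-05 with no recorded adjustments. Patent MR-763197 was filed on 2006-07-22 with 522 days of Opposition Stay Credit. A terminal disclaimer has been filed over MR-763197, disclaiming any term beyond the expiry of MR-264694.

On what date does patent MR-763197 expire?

March 5, 2024

Natural term of MR-763197:
  Base: filing + 20 years → 22 July 2026.
  Opposition Stay Credit: +522 days → 26 December 2027.
Expiry of referenced patent MR-264694:
  Base: filing + 20 years → 5 March 2024.
Terminal disclaimer: MR-763197 expires on the earlier of 26 December 2027 and 5 March 2024.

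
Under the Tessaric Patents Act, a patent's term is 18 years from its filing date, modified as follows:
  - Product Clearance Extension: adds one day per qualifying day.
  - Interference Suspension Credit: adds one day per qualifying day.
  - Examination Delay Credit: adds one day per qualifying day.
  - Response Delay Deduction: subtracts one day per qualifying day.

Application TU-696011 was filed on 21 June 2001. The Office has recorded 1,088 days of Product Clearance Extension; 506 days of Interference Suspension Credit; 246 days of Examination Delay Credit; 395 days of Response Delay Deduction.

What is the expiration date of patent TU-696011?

Base term: filing date + 18 years → 21 June 2019.
Product Clearance Extension: +1088 days → 13 June 2022.
Interference Suspension Credit: +506 days → 1 November 2023.
Examination Delay Credit: +246 days → 4 July 2024.
Response Delay Deduction: −395 days → 5 June 2023.

June 5, 2023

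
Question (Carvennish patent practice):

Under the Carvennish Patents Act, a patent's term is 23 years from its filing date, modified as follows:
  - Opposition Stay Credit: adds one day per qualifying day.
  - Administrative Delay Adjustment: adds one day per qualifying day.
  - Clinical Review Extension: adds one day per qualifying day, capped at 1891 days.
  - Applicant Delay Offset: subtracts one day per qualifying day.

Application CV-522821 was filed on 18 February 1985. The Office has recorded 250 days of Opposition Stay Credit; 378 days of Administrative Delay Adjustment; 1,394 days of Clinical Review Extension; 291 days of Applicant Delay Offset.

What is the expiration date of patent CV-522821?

November 14, 2012

Base term: filing date + 23 years → 18 February 2008.
Opposition Stay Credit: +250 days → 25 October 2008.
Administrative Delay Adjustment: +378 days → 7 November 2009.
Clinical Review Extension: 1394 days (within the 1891-day cap) → +1394 days → 1 September 2013.
Applicant Delay Offset: −291 days → 14 November 2012.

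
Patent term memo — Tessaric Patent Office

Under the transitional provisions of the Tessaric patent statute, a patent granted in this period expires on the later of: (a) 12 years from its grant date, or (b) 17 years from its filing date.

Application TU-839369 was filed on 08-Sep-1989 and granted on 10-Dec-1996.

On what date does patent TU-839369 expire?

2008-12-10

(a) grant + 12 years → 10 December 2008.
(b) filing + 17 years → 8 September 2006.
Later of the two: 10 December 2008.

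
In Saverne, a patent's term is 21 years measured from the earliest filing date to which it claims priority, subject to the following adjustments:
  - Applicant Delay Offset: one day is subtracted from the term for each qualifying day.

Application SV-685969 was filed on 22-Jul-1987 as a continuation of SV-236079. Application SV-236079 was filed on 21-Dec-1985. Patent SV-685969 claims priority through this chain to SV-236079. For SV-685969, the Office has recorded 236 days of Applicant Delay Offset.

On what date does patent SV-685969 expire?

Earliest priority filing: 21 December 1985.
Base term: 21 December 1985 + 21 years → 21 December 2006.
Applicant Delay Offset: −236 days → 29 April 2006.

2006-04-29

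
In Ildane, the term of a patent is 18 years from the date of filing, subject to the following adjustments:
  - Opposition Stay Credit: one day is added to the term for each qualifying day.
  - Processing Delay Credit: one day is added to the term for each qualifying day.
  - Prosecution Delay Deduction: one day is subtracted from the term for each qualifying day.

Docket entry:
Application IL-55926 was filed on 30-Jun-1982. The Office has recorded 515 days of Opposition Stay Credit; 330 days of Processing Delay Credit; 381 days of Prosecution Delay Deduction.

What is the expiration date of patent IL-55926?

2001-10-07

Base term: filing date + 18 years → 30 June 2000.
Opposition Stay Credit: +515 days → 27 November 2001.
Processing Delay Credit: +330 days → 23 October 2002.
Prosecution Delay Deduction: −381 days → 7 October 2001.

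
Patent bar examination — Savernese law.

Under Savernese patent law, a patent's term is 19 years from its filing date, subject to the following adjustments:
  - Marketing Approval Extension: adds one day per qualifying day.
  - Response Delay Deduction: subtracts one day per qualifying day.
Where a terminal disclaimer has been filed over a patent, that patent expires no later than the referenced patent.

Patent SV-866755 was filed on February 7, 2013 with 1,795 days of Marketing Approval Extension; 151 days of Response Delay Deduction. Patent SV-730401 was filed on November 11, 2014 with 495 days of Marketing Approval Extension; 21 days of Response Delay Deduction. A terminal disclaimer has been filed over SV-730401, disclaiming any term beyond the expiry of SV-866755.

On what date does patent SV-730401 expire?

2035-02-28

Natural term of SV-730401:
  Base: filing + 19 years → 11 November 2033.
  Marketing Approval Extension: +495 days → 21 March 2035.
  Response Delay Deduction: −21 days → 28 February 2035.
Expiry of referenced patent SV-866755:
  Base: filing + 19 years → 7 February 2032.
  Marketing Approval Extension: +1795 days → 6 January 2037.
  Response Delay Deduction: −151 days → 8 August 2036.
Terminal disclaimer: SV-730401 expires on the earlier of 28 February 2035 and 8 August 2036.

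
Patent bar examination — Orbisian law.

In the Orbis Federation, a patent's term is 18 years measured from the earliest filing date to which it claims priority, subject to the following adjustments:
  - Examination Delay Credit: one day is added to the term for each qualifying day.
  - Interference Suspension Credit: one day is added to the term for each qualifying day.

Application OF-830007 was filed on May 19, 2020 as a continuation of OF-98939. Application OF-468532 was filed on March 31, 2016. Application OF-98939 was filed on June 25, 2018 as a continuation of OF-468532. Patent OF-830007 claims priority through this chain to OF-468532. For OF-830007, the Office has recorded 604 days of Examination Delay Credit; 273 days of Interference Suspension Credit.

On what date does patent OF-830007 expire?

Earliest priority filing: 31 March 2016.
Base term: 31 March 2016 + 18 years → 31 March 2034.
Examination Delay Credit: +604 days → 25 November 2035.
Interference Suspension Credit: +273 days → 24 August 2036.

August 24, 2036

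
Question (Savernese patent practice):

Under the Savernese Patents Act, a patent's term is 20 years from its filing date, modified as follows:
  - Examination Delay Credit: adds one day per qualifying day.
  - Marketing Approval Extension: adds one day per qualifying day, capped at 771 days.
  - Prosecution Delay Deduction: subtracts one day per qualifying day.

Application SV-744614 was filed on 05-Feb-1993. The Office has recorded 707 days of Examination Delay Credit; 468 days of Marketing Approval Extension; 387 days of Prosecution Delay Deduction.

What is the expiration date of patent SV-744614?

Base term: filing date + 20 years → 5 February 2013.
Examination Delay Credit: +707 days → 13 January 2015.
Marketing Approval Extension: 468 days (within the 771-day cap) → +468 days → 25 April 2016.
Prosecution Delay Deduction: −387 days → 4 April 2015.

2015-04-04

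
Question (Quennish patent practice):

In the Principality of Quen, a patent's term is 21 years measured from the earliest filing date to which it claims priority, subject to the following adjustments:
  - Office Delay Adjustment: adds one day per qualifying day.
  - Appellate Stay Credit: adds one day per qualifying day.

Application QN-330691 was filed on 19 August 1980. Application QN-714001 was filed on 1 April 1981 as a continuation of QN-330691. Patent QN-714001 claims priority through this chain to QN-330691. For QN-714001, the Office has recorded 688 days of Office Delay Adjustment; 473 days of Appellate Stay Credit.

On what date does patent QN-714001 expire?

2004-10-23

Earliest priority filing: 19 August 1980.
Base term: 19 August 1980 + 21 years → 19 August 2001.
Office Delay Adjustment: +688 days → 8 July 2003.
Appellate Stay Credit: +473 days → 23 October 2004.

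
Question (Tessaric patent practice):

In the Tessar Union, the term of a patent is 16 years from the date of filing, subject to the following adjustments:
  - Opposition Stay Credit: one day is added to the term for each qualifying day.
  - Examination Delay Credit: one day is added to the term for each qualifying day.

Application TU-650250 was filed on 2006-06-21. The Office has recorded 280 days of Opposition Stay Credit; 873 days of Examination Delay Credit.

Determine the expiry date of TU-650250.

August 17, 2025

Base term: filing date + 16 years → 21 June 2022.
Opposition Stay Credit: +280 days → 28 March 2023.
Examination Delay Credit: +873 days → 17 August 2025.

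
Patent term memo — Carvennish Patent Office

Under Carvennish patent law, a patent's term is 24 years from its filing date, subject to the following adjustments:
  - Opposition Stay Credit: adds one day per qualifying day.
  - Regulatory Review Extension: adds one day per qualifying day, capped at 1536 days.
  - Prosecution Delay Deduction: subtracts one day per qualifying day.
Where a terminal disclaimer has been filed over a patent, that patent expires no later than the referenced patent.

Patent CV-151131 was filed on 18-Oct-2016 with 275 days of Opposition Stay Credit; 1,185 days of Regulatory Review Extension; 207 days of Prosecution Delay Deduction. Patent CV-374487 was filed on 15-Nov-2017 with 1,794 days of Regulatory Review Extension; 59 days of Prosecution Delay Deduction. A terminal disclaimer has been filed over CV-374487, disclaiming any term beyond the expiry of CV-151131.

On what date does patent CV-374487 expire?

March 24, 2044

Natural term of CV-374487:
  Base: filing + 24 years → 15 November 2041.
  Regulatory Review Extension: 1794 days claimed exceeds the 1536-day cap, so +1536 days → 29 January 2046.
  Prosecution Delay Deduction: −59 days → 1 December 2045.
Expiry of referenced patent CV-151131:
  Base: filing + 24 years → 18 October 2040.
  Opposition Stay Credit: +275 days → 20 July 2041.
  Regulatory Review Extension: 1185 days (within the 1536-day cap) → +1185 days → 17 October 2044.
  Prosecution Delay Deduction: −207 days → 24 March 2044.
Terminal disclaimer: CV-374487 expires on the earlier of 1 December 2045 and 24 March 2044.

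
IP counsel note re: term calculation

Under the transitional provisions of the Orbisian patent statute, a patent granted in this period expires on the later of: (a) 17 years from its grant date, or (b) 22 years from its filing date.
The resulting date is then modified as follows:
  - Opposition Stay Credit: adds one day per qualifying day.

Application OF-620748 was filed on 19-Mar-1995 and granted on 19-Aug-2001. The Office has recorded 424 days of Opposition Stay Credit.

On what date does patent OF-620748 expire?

2019-10-17

(a) grant + 17 years → 19 August 2018.
(b) filing + 22 years → 19 March 2017.
Later of the two: 19 August 2018.
Opposition Stay Credit: +424 days → 17 October 2019.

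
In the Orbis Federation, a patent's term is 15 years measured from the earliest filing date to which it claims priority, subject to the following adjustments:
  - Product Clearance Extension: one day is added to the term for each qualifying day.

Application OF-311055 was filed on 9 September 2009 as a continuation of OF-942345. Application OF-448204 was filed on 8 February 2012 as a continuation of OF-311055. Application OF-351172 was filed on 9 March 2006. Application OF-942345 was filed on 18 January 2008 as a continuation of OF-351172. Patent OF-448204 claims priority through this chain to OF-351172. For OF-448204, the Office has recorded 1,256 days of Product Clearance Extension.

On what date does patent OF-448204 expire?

Earliest priority filing: 9 March 2006.
Base term: 9 March 2006 + 15 years → 9 March 2021.
Product Clearance Extension: +1256 days → 16 August 2024.

2024-08-16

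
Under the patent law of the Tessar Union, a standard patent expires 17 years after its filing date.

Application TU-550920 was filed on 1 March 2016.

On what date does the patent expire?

Filing date + 17 years → 1 March 2033.

2033-03-01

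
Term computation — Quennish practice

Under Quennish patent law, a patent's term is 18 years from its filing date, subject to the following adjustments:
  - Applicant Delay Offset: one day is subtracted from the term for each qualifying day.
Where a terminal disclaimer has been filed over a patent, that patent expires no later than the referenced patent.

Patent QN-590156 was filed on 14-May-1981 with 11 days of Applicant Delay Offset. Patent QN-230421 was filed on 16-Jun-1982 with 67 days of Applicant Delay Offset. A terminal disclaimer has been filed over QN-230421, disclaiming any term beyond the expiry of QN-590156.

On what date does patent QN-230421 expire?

Natural term of QN-230421:
  Base: filing + 18 years → 16 June 2000.
  Applicant Delay Offset: −67 days → 10 April 2000.
Expiry of referenced patent QN-590156:
  Base: filing + 18 years → 14 May 1999.
  Applicant Delay Offset: −11 days → 3 May 1999.
Terminal disclaimer: QN-230421 expires on the earlier of 10 April 2000 and 3 May 1999.

May 3, 1999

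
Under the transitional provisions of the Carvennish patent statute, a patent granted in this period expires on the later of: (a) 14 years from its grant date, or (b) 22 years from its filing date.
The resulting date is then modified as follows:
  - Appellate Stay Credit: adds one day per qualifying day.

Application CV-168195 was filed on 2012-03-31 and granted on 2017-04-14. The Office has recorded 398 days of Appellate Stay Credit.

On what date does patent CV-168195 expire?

(a) grant + 14 years → 14 April 2031.
(b) filing + 22 years → 31 March 2034.
Later of the two: 31 March 2034.
Appellate Stay Credit: +398 days → 3 May 2035.

May 3, 2035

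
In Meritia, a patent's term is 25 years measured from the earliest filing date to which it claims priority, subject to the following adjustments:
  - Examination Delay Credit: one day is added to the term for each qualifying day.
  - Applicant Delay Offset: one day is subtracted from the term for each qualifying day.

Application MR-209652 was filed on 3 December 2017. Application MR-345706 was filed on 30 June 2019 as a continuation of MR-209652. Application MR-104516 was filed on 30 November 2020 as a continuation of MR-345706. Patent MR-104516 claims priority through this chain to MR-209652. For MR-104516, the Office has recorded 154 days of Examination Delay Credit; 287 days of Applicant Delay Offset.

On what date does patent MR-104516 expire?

July 23, 2042

Earliest priority filing: 3 December 2017.
Base term: 3 December 2017 + 25 years → 3 December 2042.
Examination Delay Credit: +154 days → 6 May 2043.
Applicant Delay Offset: −287 days → 23 July 2042.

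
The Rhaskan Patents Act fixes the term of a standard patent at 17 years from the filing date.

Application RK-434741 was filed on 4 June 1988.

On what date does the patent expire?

Filing date + 17 years → 4 June 2005.

June 4, 2005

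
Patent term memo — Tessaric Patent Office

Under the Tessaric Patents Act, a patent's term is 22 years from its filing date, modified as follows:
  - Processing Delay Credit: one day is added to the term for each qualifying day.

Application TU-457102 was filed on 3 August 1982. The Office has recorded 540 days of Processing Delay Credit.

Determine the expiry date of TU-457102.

Base term: filing date + 22 years → 3 August 2004.
Processing Delay Credit: +540 days → 25 January 2006.

2006-01-25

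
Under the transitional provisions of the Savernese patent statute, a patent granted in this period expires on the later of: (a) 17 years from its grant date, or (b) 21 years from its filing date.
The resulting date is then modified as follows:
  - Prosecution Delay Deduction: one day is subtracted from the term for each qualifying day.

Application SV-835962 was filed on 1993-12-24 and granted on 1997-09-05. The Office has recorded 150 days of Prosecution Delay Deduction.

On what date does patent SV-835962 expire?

July 27, 2014

(a) grant + 17 years → 5 September 2014.
(b) filing + 21 years → 24 December 2014.
Later of the two: 24 December 2014.
Prosecution Delay Deduction: −150 days → 27 July 2014.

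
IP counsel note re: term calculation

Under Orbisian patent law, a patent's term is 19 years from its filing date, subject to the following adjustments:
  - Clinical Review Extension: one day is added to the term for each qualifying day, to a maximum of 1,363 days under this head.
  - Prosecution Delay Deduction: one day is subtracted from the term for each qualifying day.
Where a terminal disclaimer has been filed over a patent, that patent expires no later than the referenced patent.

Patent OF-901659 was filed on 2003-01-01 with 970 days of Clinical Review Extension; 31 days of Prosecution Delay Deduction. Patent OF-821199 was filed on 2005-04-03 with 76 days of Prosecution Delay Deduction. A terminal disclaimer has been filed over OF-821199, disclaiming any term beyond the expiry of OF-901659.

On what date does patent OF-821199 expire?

Natural term of OF-821199:
  Base: filing + 19 years → 3 April 2024.
  Prosecution Delay Deduction: −76 days → 18 January 2024.
Expiry of referenced patent OF-901659:
  Base: filing + 19 years → 1 January 2022.
  Clinical Review Extension: 970 days (within the 1363-day cap) → +970 days → 28 August 2024.
  Prosecution Delay Deduction: −31 days → 28 July 2024.
Terminal disclaimer: OF-821199 expires on the earlier of 18 January 2024 and 28 July 2024.

January 18, 2024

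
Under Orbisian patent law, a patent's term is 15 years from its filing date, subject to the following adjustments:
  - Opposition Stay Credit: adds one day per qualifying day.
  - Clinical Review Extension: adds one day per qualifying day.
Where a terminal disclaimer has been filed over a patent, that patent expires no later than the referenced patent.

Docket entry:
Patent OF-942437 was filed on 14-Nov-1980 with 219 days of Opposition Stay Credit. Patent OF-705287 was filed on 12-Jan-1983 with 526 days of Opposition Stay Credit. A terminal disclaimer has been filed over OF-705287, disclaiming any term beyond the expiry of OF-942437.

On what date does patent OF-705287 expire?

1996-06-20

Natural term of OF-705287:
  Base: filing + 15 years → 12 January 1998.
  Opposition Stay Credit: +526 days → 22 June 1999.
Expiry of referenced patent OF-942437:
  Base: filing + 15 years → 14 November 1995.
  Opposition Stay Credit: +219 days → 20 June 1996.
Terminal disclaimer: OF-705287 expires on the earlier of 22 June 1999 and 20 June 1996.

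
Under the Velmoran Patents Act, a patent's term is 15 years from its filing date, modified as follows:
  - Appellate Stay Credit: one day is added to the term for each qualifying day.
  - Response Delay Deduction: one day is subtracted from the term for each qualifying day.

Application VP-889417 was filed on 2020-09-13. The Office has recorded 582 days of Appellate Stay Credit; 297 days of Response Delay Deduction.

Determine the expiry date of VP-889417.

Base term: filing date + 15 years → 13 September 2035.
Appellate Stay Credit: +582 days → 17 April 2037.
Response Delay Deduction: −297 days → 24 June 2036.

June 24, 2036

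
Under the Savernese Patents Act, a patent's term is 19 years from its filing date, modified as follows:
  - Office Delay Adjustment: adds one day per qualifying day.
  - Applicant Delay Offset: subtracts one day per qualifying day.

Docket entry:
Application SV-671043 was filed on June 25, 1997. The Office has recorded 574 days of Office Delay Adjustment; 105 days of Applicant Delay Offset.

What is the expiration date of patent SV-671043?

October 7, 2017

Base term: filing date + 19 years → 25 June 2016.
Office Delay Adjustment: +574 days → 20 January 2018.
Applicant Delay Offset: −105 days → 7 October 2017.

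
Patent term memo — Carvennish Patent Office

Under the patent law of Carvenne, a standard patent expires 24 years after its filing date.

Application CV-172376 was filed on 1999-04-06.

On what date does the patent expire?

Filing date + 24 years → 6 April 2023.

April 6, 2023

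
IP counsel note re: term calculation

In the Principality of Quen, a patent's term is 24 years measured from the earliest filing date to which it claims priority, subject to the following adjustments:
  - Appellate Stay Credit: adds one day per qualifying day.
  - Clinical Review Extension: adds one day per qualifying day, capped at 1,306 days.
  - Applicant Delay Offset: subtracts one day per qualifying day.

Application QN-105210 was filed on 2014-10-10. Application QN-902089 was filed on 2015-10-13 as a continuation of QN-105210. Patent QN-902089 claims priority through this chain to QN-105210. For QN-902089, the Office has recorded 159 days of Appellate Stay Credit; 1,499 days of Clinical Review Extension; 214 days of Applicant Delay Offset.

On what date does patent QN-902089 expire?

March 14, 2042

Earliest priority filing: 10 October 2014.
Base term: 10 October 2014 + 24 years → 10 October 2038.
Appellate Stay Credit: +159 days → 18 March 2039.
Clinical Review Extension: 1499 days claimed exceeds the 1306-day cap, so +1306 days → 14 October 2042.
Applicant Delay Offset: −214 days → 14 March 2042.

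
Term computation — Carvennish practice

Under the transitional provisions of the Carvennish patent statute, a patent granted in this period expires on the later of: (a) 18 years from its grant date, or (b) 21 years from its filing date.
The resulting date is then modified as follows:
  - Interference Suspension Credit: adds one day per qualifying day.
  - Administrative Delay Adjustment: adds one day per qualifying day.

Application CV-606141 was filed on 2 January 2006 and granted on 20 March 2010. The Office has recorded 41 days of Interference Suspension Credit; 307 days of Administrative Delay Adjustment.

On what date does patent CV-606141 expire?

2029-03-03

(a) grant + 18 years → 20 March 2028.
(b) filing + 21 years → 2 January 2027.
Later of the two: 20 March 2028.
Interference Suspension Credit: +41 days → 30 April 2028.
Administrative Delay Adjustment: +307 days → 3 March 2029.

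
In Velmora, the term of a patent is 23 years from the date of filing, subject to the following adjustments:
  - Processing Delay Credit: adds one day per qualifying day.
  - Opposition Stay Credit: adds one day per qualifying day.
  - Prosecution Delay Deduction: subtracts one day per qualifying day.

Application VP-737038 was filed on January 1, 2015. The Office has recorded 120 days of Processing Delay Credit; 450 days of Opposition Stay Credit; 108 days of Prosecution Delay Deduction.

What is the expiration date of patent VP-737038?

2039-04-08

Base term: filing date + 23 years → 1 January 2038.
Processing Delay Credit: +120 days → 1 May 2038.
Opposition Stay Credit: +450 days → 25 July 2039.
Prosecution Delay Deduction: −108 days → 8 April 2039.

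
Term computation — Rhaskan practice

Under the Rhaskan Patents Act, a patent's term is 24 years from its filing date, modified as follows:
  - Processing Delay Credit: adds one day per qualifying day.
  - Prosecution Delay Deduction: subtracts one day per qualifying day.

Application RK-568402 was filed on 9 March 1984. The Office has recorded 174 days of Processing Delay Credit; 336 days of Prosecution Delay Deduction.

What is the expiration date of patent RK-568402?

2007-09-29

Base term: filing date + 24 years → 9 March 2008.
Processing Delay Credit: +174 days → 30 August 2008.
Prosecution Delay Deduction: −336 days → 29 September 2007.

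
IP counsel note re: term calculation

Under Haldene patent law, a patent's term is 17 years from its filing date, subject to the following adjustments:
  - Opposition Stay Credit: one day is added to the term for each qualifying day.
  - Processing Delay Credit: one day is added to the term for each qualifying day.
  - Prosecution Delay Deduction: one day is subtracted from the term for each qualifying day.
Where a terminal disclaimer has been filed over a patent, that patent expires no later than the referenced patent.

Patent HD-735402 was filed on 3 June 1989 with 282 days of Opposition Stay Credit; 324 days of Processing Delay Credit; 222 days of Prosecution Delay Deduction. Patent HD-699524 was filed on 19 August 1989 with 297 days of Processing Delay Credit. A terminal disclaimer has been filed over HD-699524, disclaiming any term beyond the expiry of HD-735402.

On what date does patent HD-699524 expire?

Natural term of HD-699524:
  Base: filing + 17 years → 19 August 2006.
  Processing Delay Credit: +297 days → 12 June 2007.
Expiry of referenced patent HD-735402:
  Base: filing + 17 years → 3 June 2006.
  Opposition Stay Credit: +282 days → 12 March 2007.
  Processing Delay Credit: +324 days → 30 January 2008.
  Prosecution Delay Deduction: −222 days → 22 June 2007.
Terminal disclaimer: HD-699524 expires on the earlier of 12 June 2007 and 22 June 2007.

2007-06-12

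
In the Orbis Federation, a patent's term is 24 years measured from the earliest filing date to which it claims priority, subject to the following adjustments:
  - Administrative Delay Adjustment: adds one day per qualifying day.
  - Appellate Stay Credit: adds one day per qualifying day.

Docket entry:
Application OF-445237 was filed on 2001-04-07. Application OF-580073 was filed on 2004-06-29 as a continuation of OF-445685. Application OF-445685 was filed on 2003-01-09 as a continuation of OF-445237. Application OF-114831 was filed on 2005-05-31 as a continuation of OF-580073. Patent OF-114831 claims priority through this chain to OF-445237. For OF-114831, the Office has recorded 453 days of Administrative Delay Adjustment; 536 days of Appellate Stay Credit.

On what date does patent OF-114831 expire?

2027-12-22

Earliest priority filing: 7 April 2001.
Base term: 7 April 2001 + 24 years → 7 April 2025.
Administrative Delay Adjustment: +453 days → 4 July 2026.
Appellate Stay Credit: +536 days → 22 December 2027.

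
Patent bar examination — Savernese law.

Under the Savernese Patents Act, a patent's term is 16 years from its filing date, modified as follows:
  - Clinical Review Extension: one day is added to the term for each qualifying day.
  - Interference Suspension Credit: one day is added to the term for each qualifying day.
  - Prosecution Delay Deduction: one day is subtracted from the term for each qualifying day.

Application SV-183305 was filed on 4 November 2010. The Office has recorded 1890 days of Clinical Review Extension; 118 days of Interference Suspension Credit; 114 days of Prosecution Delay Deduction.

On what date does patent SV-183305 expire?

Base term: filing date + 16 years → 4 November 2026.
Clinical Review Extension: +1890 days → 7 January 2032.
Interference Suspension Credit: +118 days → 4 May 2032.
Prosecution Delay Deduction: −114 days → 11 January 2032.

January 11, 2032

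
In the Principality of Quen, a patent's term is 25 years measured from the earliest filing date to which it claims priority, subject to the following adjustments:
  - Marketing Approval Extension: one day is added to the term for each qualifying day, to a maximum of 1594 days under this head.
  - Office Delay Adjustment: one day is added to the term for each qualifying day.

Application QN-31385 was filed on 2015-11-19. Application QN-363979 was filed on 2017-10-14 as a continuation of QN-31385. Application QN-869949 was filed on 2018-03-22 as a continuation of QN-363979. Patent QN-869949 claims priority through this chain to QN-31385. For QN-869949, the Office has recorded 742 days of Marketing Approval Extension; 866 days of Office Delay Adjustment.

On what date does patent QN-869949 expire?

Earliest priority filing: 19 November 2015.
Base term: 19 November 2015 + 25 years → 19 November 2040.
Marketing Approval Extension: 742 days (within the 1594-day cap) → +742 days → 1 December 2042.
Office Delay Adjustment: +866 days → 15 April 2045.

2045-04-15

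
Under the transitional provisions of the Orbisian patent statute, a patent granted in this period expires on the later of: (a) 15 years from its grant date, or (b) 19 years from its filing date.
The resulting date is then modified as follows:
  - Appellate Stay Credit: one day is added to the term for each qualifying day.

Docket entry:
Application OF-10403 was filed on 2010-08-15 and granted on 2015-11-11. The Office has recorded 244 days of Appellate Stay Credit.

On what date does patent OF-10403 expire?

July 13, 2031

(a) grant + 15 years → 11 November 2030.
(b) filing + 19 years → 15 August 2029.
Later of the two: 11 November 2030.
Appellate Stay Credit: +244 days → 13 July 2031.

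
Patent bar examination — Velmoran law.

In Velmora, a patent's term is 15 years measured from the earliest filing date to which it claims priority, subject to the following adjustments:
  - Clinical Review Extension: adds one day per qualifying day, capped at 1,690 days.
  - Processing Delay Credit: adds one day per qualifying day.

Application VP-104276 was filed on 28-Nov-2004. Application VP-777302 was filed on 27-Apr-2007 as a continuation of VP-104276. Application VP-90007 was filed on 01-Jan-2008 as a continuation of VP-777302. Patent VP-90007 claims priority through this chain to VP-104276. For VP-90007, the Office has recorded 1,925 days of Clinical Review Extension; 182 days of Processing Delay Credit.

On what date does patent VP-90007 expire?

Earliest priority filing: 28 November 2004.
Base term: 28 November 2004 + 15 years → 28 November 2019.
Clinical Review Extension: 1925 days claimed exceeds the 1690-day cap, so +1690 days → 14 July 2024.
Processing Delay Credit: +182 days → 12 January 2025.

January 12, 2025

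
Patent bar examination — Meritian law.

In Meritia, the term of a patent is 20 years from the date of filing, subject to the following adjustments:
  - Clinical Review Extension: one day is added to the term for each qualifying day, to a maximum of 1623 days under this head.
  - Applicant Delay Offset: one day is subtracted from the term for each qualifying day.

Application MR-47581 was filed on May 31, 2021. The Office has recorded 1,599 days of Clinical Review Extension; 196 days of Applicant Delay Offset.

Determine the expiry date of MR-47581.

Base term: filing date + 20 years → 31 May 2041.
Clinical Review Extension: 1599 days (within the 1623-day cap) → +1599 days → 16 October 2045.
Applicant Delay Offset: −196 days → 3 April 2045.

2045-04-03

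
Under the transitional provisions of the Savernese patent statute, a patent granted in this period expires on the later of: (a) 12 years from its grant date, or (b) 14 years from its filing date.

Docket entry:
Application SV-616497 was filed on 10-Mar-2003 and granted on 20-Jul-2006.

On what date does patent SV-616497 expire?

2018-07-20

(a) grant + 12 years → 20 July 2018.
(b) filing + 14 years → 10 March 2017.
Later of the two: 20 July 2018.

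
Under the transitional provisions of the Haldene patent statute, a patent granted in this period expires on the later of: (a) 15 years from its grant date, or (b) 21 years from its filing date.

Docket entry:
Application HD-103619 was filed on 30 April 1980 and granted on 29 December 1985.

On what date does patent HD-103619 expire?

(a) grant + 15 years → 29 December 2000.
(b) filing + 21 years → 30 April 2001.
Later of the two: 30 April 2001.

2001-04-30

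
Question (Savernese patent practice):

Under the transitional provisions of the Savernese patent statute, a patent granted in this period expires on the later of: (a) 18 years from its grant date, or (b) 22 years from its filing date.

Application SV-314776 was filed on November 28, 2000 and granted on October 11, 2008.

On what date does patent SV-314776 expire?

(a) grant + 18 years → 11 October 2026.
(b) filing + 22 years → 28 November 2022.
Later of the two: 11 October 2026.

2026-10-11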